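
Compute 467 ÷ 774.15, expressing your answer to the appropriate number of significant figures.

0.603

467 ÷ 774.15 = 0.603242265711…
Multiplication/division keeps the fewest significant figures: 467 → 3 s.f., 774.15 → 5 s.f.; limit is 3.
Rounded to 3 significant figures: 0.603.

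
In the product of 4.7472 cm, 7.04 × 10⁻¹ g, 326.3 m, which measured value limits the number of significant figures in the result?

7.04 × 10⁻¹ g

4.7472 cm → 5 s.f.; 7.04 × 10⁻¹ g → 3 s.f.; 326.3 m → 4 s.f.
The fewest is 3 significant figures, from 7.04 × 10⁻¹ g.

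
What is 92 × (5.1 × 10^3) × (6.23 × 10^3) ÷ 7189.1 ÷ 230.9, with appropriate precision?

1.8 × 10^3

92 × (5.1 × 10^3) × (6.23 × 10^3) ÷ 7189.1 ÷ 230.9 = 1760.9523016…
Multiplication/division keeps the fewest significant figures: 92 → 2 s.f., 5.1 × 10^3 → 2 s.f., 6.23 × 10^3 → 3 s.f., 7189.1 → 5 s.f., 230.9 → 4 s.f.; limit is 2.
Rounded to 2 significant figures: 1.8 × 10^3.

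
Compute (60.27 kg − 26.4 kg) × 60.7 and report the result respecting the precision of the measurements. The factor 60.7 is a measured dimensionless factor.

60.27 kg − 26.4 kg = 33.87 kg; the difference is limited to 1 decimal place (3 s.f.).
Carrying full precision, 33.87 × 60.7 = 2055.909 kg; 60.7 has 3 s.f., so the result keeps min(3, 3) = 3 s.f.
Rounded to 3 significant figures: 2.06 × 10³ kg.

2.06 × 10³ kg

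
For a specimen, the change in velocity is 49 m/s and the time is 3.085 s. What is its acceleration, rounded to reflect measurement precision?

acceleration = 49 m/s ÷ 3.085 s = 15.8833063209… m/s².
49 has 2 significant figures; 3.085 has 4.
Division/multiplication keeps the fewest: 2 significant figures.
Rounded: 16 m/s².

16 m/s²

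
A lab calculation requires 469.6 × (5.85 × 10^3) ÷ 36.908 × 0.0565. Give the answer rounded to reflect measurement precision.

469.6 × (5.85 × 10^3) ÷ 36.908 × 0.0565 = 4205.44434811…
Multiplication/division keeps the fewest significant figures: 469.6 → 4 s.f., 5.85 × 10^3 → 3 s.f., 36.908 → 5 s.f., 0.0565 → 3 s.f.; limit is 3.
Rounded to 3 significant figures: 4.21 × 10^3.

4.21 × 10^3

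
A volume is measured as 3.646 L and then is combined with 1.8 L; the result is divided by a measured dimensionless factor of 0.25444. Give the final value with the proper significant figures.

3.646 L + 1.8 L = 5.446 L; the sum is limited to 1 decimal place (2 s.f.).
Carrying full precision, 5.446 ÷ 0.25444 = 21.4038673165… L; 0.25444 has 5 s.f., so the result keeps min(2, 5) = 2 s.f.
Rounded to 2 significant figures: 21 L.

21 L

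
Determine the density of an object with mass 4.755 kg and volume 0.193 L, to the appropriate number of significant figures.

24.6 kg/L

density = 4.755 kg ÷ 0.193 L = 24.6373056995… kg/L.
4.755 has 4 significant figures; 0.193 has 3.
Division/multiplication keeps the fewest: 3 significant figures.
Rounded: 24.6 kg/L.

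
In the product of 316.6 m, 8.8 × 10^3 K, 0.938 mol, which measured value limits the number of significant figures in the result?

8.8 × 10^3 K

316.6 m → 4 s.f.; 8.8 × 10^3 K → 2 s.f.; 0.938 mol → 3 s.f.
The fewest is 2 significant figures, from 8.8 × 10^3 K.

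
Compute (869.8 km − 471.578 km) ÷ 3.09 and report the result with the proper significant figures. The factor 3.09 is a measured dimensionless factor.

1.29 × 10² km

869.8 km − 471.578 km = 398.222 km; the difference is limited to 1 decimal place (4 s.f.).
Carrying full precision, 398.222 ÷ 3.09 = 128.874433657… km; 3.09 has 3 s.f., so the result keeps min(4, 3) = 3 s.f.
Rounded to 3 significant figures: 1.29 × 10² km.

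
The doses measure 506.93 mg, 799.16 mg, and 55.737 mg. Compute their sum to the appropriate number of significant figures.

506.93 mg + 799.16 mg + 55.737 mg = 1361.827 mg.
Addition/subtraction keeps the fewest decimal places: 506.93 → 2 decimal places, 799.16 → 2 decimal places, 55.737 → 3 decimal places; limit is 2.
Rounded to 2 decimal places: 1361.83 mg.

1361.83 mg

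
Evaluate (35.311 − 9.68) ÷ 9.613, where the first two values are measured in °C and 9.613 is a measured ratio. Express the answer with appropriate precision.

35.311 °C − 9.68 °C = 25.631 °C; the difference is limited to 2 decimal places (4 s.f.).
Carrying full precision, 25.631 ÷ 9.613 = 2.66628523874… °C; 9.613 has 4 s.f., so the result keeps min(4, 4) = 4 s.f.
Rounded to 4 significant figures: 2.666 °C.

2.666 °C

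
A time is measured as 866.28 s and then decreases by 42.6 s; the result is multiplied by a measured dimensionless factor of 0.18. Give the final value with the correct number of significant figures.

1.5 × 10^2 s

866.28 s − 42.6 s = 823.68 s; the difference is limited to 1 decimal place (4 s.f.).
Carrying full precision, 823.68 × 0.18 = 148.2624 s; 0.18 has 2 s.f., so the result keeps min(4, 2) = 2 s.f.
Rounded to 2 significant figures: 1.5 × 10^2 s.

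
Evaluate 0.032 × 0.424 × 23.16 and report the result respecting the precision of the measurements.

0.032 × 0.424 × 23.16 = 0.31423488
Multiplication/division keeps the fewest significant figures: 0.032 → 2 s.f., 0.424 → 3 s.f., 23.16 → 4 s.f.; limit is 2.
Rounded to 2 significant figures: 0.31.

0.31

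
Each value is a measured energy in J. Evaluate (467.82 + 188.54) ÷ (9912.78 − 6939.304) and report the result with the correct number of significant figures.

467.82 + 188.54 = 656.36, limited to 2 d.p. → 5 s.f.; 9912.78 − 6939.304 = 2973.476, limited to 2 d.p. → 6 s.f.
Carrying full precision, 656.36 ÷ 2973.476 = 0.220738287445…; keep min(5, 6) = 5 s.f.
Rounded to 5 significant figures: 0.22074.

0.22074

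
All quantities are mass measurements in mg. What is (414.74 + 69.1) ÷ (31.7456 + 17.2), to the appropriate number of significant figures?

414.74 + 69.1 = 483.84, limited to 1 d.p. → 4 s.f.; 31.7456 + 17.2 = 48.9456, limited to 1 d.p. → 3 s.f.
Carrying full precision, 483.84 ÷ 48.9456 = 9.8852603707…; keep min(4, 3) = 3 s.f.
Rounded to 3 significant figures: 9.89.

9.89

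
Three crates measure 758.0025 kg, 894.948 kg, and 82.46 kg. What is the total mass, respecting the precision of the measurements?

758.0025 kg + 894.948 kg + 82.46 kg = 1735.4105 kg.
Addition/subtraction keeps the fewest decimal places: 758.0025 → 4 decimal places, 894.948 → 3 decimal places, 82.46 → 2 decimal places; limit is 2.
Rounded to 2 decimal places: 1735.41 kg.

1735.41 kg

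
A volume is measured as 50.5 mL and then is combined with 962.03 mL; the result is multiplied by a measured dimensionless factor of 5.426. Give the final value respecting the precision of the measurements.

50.5 mL + 962.03 mL = 1012.53 mL; the sum is limited to 1 decimal place (5 s.f.).
Carrying full precision, 1012.53 × 5.426 = 5493.98778 mL; 5.426 has 4 s.f., so the result keeps min(5, 4) = 4 s.f.
Rounded to 4 significant figures: 5494 mL.

5494 mL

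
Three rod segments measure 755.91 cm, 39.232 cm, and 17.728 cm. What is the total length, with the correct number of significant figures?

812.87 cm

755.91 cm + 39.232 cm + 17.728 cm = 812.870 cm.
Addition/subtraction keeps the fewest decimal places: 755.91 → 2 decimal places, 39.232 → 3 decimal places, 17.728 → 3 decimal places; limit is 2.
Rounded to 2 decimal places: 812.87 cm.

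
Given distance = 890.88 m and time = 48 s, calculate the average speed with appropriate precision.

19 m/s

average speed = 890.88 m ÷ 48 s = 18.56 m/s.
890.88 has 5 significant figures; 48 has 2.
Division/multiplication keeps the fewest: 2 significant figures.
Rounded: 19 m/s.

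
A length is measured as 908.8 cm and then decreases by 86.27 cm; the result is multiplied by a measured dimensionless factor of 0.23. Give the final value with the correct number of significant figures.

908.8 cm − 86.27 cm = 822.53 cm; the difference is limited to 1 decimal place (4 s.f.).
Carrying full precision, 822.53 × 0.23 = 189.1819 cm; 0.23 has 2 s.f., so the result keeps min(4, 2) = 2 s.f.
Rounded to 2 significant figures: 1.9 × 10^2 cm.

1.9 × 10^2 cm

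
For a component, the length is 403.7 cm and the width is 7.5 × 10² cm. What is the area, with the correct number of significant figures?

area = 403.7 cm × 7.5 × 10² cm = 302775 cm².
403.7 has 4 significant figures; 7.5 × 10² has 2.
Division/multiplication keeps the fewest: 2 significant figures.
Rounded: 3.0 × 10⁵ cm².

3.0 × 10⁵ cm²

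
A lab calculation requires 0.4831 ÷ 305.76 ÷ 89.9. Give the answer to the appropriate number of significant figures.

0.4831 ÷ 305.76 ÷ 89.9 = 0.0000175750543222…
Multiplication/division keeps the fewest significant figures: 0.4831 → 4 s.f., 305.76 → 5 s.f., 89.9 → 3 s.f.; limit is 3.
Rounded to 3 significant figures: 1.76 × 10^-5.

1.76 × 10^-5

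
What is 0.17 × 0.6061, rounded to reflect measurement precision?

0.17 × 0.6061 = 0.103037
Multiplication/division keeps the fewest significant figures: 0.17 → 2 s.f., 0.6061 → 4 s.f.; limit is 2.
Rounded to 2 significant figures: 0.10.

0.10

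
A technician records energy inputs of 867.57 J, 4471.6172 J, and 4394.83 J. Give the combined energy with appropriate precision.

867.57 J + 4471.6172 J + 4394.83 J = 9734.0172 J.
Addition/subtraction keeps the fewest decimal places: 867.57 → 2 decimal places, 4471.6172 → 4 decimal places, 4394.83 → 2 decimal places; limit is 2.
Rounded to 2 decimal places: 9734.02 J.

9734.02 J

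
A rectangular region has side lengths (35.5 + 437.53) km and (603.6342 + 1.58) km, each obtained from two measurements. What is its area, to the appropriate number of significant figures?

2.863 × 10⁵ km²

35.5 + 437.53 = 473.03, limited to 1 d.p. → 4 s.f.; 603.6342 + 1.58 = 605.2142, limited to 2 d.p. → 5 s.f.
Carrying full precision, 473.03 × 605.2142 = 286284.473026; keep min(4, 5) = 4 s.f.
Rounded to 4 significant figures: 2.863 × 10⁵ km².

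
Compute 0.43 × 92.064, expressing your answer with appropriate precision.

4.0 × 10¹

0.43 × 92.064 = 39.58752
Multiplication/division keeps the fewest significant figures: 0.43 → 2 s.f., 92.064 → 5 s.f.; limit is 2.
Rounded to 2 significant figures: 4.0 × 10¹.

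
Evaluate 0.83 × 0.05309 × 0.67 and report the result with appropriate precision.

0.83 × 0.05309 × 0.67 = 0.029523349
Multiplication/division keeps the fewest significant figures: 0.83 → 2 s.f., 0.05309 → 4 s.f., 0.67 → 2 s.f.; limit is 2.
Rounded to 2 significant figures: 3.0 × 10^-2.

3.0 × 10^-2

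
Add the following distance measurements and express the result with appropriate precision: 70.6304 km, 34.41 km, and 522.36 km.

70.6304 km + 34.41 km + 522.36 km = 627.4004 km.
Addition/subtraction keeps the fewest decimal places: 70.6304 → 4 decimal places, 34.41 → 2 decimal places, 522.36 → 2 decimal places; limit is 2.
Rounded to 2 decimal places: 627.40 km.

627.40 km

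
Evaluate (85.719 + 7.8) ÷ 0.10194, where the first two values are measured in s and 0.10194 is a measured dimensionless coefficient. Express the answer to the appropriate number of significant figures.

85.719 s + 7.8 s = 93.519 s; the sum is limited to 1 decimal place (3 s.f.).
Carrying full precision, 93.519 ÷ 0.10194 = 917.392583873… s; 0.10194 has 5 s.f., so the result keeps min(3, 5) = 3 s.f.
Rounded to 3 significant figures: 917 s.

917 s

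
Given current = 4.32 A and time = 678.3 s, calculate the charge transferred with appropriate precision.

charge transferred = 4.32 A × 678.3 s = 2930.256 C.
4.32 has 3 significant figures; 678.3 has 4.
Division/multiplication keeps the fewest: 3 significant figures.
Rounded: 2.93 × 10³ C.

2.93 × 10³ C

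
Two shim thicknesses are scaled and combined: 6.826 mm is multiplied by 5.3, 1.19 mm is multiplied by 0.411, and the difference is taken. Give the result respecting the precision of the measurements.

6.826 × 5.3 = 36.1778 → 36 mm (2 s.f., last digit at the 10^0 place).
1.19 × 0.411 = 0.48909 → 0.489 mm (3 s.f., last digit at the 10^-3 place).
Difference: 35.68871 mm; keep the coarser place, 10^0.
Result: 36 mm.

36 mm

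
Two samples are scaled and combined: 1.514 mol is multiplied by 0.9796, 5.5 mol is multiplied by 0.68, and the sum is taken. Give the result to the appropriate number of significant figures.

1.514 × 0.9796 = 1.4831144 → 1.483 mol (4 s.f., last digit at the 10^-3 place).
5.5 × 0.68 = 3.74 → 3.7 mol (2 s.f., last digit at the 10^-1 place).
Sum: 5.2231144 mol; keep the coarser place, 10^-1.
Result: 5.2 mol.

5.2 mol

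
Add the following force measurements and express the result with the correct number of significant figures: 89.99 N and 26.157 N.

116.15 N

89.99 N + 26.157 N = 116.147 N.
Addition/subtraction keeps the fewest decimal places: 89.99 → 2 decimal places, 26.157 → 3 decimal places; limit is 2.
Rounded to 2 decimal places: 116.15 N.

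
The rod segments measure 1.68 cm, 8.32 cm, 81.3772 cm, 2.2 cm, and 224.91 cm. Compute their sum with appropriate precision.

1.68 cm + 8.32 cm + 81.3772 cm + 2.2 cm + 224.91 cm = 318.4872 cm.
Addition/subtraction keeps the fewest decimal places: 1.68 → 2 decimal places, 8.32 → 2 decimal places, 81.3772 → 4 decimal places, 2.2 → 1 decimal place, 224.91 → 2 decimal places; limit is 1.
Rounded to 1 decimal place: 318.5 cm.

318.5 cm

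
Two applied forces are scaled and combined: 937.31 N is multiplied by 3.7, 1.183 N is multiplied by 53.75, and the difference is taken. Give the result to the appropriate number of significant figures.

3.4 × 10^3 N

937.31 × 3.7 = 3468.047 → 3.5 × 10^3 N (2 s.f., last digit at the 10^2 place).
1.183 × 53.75 = 63.58625 → 63.59 N (4 s.f., last digit at the 10^-2 place).
Difference: 3404.46075 N; keep the coarser place, 10^2.
Result: 3.4 × 10^3 N.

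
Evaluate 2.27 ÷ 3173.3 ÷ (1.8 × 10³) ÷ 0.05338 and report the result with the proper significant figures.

7.4 × 10⁻⁶

2.27 ÷ 3173.3 ÷ (1.8 × 10³) ÷ 0.05338 = 0.00000744498198001…
Multiplication/division keeps the fewest significant figures: 2.27 → 3 s.f., 3173.3 → 5 s.f., 1.8 × 10³ → 2 s.f., 0.05338 → 4 s.f.; limit is 2.
Rounded to 2 significant figures: 7.4 × 10⁻⁶.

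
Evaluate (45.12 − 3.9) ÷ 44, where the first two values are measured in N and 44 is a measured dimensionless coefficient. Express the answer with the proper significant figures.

45.12 N − 3.9 N = 41.22 N; the difference is limited to 1 decimal place (3 s.f.).
Carrying full precision, 41.22 ÷ 44 = 0.936818181818… N; 44 has 2 s.f., so the result keeps min(3, 2) = 2 s.f.
Rounded to 2 significant figures: 0.94 N.

0.94 N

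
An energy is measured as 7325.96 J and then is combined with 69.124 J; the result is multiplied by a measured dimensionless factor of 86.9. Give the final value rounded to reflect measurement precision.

7325.96 J + 69.124 J = 7395.084 J; the sum is limited to 2 decimal places (6 s.f.).
Carrying full precision, 7395.084 × 86.9 = 642632.7996 J; 86.9 has 3 s.f., so the result keeps min(6, 3) = 3 s.f.
Rounded to 3 significant figures: 6.43 × 10⁵ J.

6.43 × 10⁵ J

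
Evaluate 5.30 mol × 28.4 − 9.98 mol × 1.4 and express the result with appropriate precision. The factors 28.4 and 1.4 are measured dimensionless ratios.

5.30 × 28.4 = 150.52 → 151 mol (3 s.f., last digit at the 10^0 place).
9.98 × 1.4 = 13.972 → 14 mol (2 s.f., last digit at the 10^0 place).
Difference: 136.548 mol; keep the coarser place, 10^0.
Result: 137 mol.

137 mol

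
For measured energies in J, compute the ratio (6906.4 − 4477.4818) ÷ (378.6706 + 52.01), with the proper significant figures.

6906.4 − 4477.4818 = 2428.9182, limited to 1 d.p. → 5 s.f.; 378.6706 + 52.01 = 430.6806, limited to 2 d.p. → 5 s.f.
Carrying full precision, 2428.9182 ÷ 430.6806 = 5.63972047963…; keep min(5, 5) = 5 s.f.
Rounded to 5 significant figures: 5.6397.

5.6397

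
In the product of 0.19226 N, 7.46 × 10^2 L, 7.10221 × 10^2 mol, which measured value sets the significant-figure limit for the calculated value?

0.19226 N → 5 s.f.; 7.46 × 10^2 L → 3 s.f.; 7.10221 × 10^2 mol → 6 s.f.
The fewest is 3 significant figures, from 7.46 × 10^2 L.

7.46 × 10^2 L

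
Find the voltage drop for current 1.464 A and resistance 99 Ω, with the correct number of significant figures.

1.4 × 10² V

voltage drop = 1.464 A × 99 Ω = 144.936 V.
1.464 has 4 significant figures; 99 has 2.
Division/multiplication keeps the fewest: 2 significant figures.
Rounded: 1.4 × 10² V.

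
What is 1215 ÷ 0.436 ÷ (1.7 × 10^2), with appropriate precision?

1215 ÷ 0.436 ÷ (1.7 × 10^2) = 16.3923367512…
Multiplication/division keeps the fewest significant figures: 1215 → 4 s.f., 0.436 → 3 s.f., 1.7 × 10^2 → 2 s.f.; limit is 2.
Rounded to 2 significant figures: 16.

16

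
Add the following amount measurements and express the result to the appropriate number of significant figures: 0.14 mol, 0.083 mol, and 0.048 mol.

2.7 × 10⁻¹ mol

0.14 mol + 0.083 mol + 0.048 mol = 0.271 mol.
Addition/subtraction keeps the fewest decimal places: 0.14 → 2 decimal places, 0.083 → 3 decimal places, 0.048 → 3 decimal places; limit is 2.
Rounded to 2 decimal places: 2.7 × 10⁻¹ mol.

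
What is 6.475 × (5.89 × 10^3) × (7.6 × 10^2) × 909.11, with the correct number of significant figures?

6.475 × (5.89 × 10^3) × (7.6 × 10^2) × 909.11 = 2.63502715259 × 10^10
Multiplication/division keeps the fewest significant figures: 6.475 → 4 s.f., 5.89 × 10^3 → 3 s.f., 7.6 × 10^2 → 2 s.f., 909.11 → 5 s.f.; limit is 2.
Rounded to 2 significant figures: 2.6 × 10^10.

2.6 × 10^10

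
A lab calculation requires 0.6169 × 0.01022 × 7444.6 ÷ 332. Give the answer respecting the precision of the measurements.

0.141

0.6169 × 0.01022 × 7444.6 ÷ 332 = 0.141373806093…
Multiplication/division keeps the fewest significant figures: 0.6169 → 4 s.f., 0.01022 → 4 s.f., 7444.6 → 5 s.f., 332 → 3 s.f.; limit is 3.
Rounded to 3 significant figures: 0.141.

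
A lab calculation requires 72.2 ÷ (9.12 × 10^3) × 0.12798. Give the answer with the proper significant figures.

1.01 × 10^-3

72.2 ÷ (9.12 × 10^3) × 0.12798 = 0.001013175
Multiplication/division keeps the fewest significant figures: 72.2 → 3 s.f., 9.12 × 10^3 → 3 s.f., 0.12798 → 5 s.f.; limit is 3.
Rounded to 3 significant figures: 1.01 × 10^-3.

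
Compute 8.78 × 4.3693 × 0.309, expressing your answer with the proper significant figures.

8.78 × 4.3693 × 0.309 = 11.853998286
Multiplication/division keeps the fewest significant figures: 8.78 → 3 s.f., 4.3693 → 5 s.f., 0.309 → 3 s.f.; limit is 3.
Rounded to 3 significant figures: 11.9.

11.9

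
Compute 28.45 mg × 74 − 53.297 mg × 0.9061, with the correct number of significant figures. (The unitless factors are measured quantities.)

2.1 × 10³ mg

28.45 × 74 = 2105.3 → 2.1 × 10³ mg (2 s.f., last digit at the 10^2 place).
53.297 × 0.9061 = 48.2924117 → 48.29 mg (4 s.f., last digit at the 10^-2 place).
Difference: 2057.0075883 mg; keep the coarser place, 10^2.
Result: 2.1 × 10³ mg.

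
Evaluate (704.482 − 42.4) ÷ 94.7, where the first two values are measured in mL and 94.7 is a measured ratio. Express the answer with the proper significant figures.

6.99 mL

704.482 mL − 42.4 mL = 662.082 mL; the difference is limited to 1 decimal place (4 s.f.).
Carrying full precision, 662.082 ÷ 94.7 = 6.99136219641… mL; 94.7 has 3 s.f., so the result keeps min(4, 3) = 3 s.f.
Rounded to 3 significant figures: 6.99 mL.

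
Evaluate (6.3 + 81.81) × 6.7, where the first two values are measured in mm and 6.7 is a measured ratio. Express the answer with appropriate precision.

6.3 mm + 81.81 mm = 88.11 mm; the sum is limited to 1 decimal place (3 s.f.).
Carrying full precision, 88.11 × 6.7 = 590.337 mm; 6.7 has 2 s.f., so the result keeps min(3, 2) = 2 s.f.
Rounded to 2 significant figures: 5.9 × 10^2 mm.

5.9 × 10^2 mm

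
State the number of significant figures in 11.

2

11: every digit is nonzero and significant.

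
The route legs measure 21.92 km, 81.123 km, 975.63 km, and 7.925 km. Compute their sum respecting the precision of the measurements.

1086.60 km

21.92 km + 81.123 km + 975.63 km + 7.925 km = 1086.598 km.
Addition/subtraction keeps the fewest decimal places: 21.92 → 2 decimal places, 81.123 → 3 decimal places, 975.63 → 2 decimal places, 7.925 → 3 decimal places; limit is 2.
Rounded to 2 decimal places: 1086.60 km.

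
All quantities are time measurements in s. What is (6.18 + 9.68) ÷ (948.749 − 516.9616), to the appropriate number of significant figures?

3.673 × 10^-2

6.18 + 9.68 = 15.86, limited to 2 d.p. → 4 s.f.; 948.749 − 516.9616 = 431.7874, limited to 3 d.p. → 6 s.f.
Carrying full precision, 15.86 ÷ 431.7874 = 0.0367310393958…; keep min(4, 6) = 4 s.f.
Rounded to 4 significant figures: 3.673 × 10^-2.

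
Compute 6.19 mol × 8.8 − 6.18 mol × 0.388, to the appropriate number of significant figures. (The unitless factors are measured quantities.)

6.19 × 8.8 = 54.472 → 54 mol (2 s.f., last digit at the 10^0 place).
6.18 × 0.388 = 2.39784 → 2.40 mol (3 s.f., last digit at the 10^-2 place).
Difference: 52.07416 mol; keep the coarser place, 10^0.
Result: 52 mol.

52 mol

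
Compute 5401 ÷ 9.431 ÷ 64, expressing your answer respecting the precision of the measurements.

8.9

5401 ÷ 9.431 ÷ 64 = 8.94821598982…
Multiplication/division keeps the fewest significant figures: 5401 → 4 s.f., 9.431 → 4 s.f., 64 → 2 s.f.; limit is 2.
Rounded to 2 significant figures: 8.9.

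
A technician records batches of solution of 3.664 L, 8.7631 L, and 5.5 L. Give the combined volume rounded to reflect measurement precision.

17.9 L

3.664 L + 8.7631 L + 5.5 L = 17.9271 L.
Addition/subtraction keeps the fewest decimal places: 3.664 → 3 decimal places, 8.7631 → 4 decimal places, 5.5 → 1 decimal place; limit is 1.
Rounded to 1 decimal place: 17.9 L.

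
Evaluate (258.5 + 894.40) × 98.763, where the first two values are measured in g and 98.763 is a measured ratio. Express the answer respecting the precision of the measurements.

1.1386 × 10⁵ g

258.5 g + 894.40 g = 1152.90 g; the sum is limited to 1 decimal place (5 s.f.).
Carrying full precision, 1152.90 × 98.763 = 113863.8627 g; 98.763 has 5 s.f., so the result keeps min(5, 5) = 5 s.f.
Rounded to 5 significant figures: 1.1386 × 10⁵ g.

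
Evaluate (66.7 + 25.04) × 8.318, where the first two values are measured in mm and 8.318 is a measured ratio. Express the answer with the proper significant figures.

66.7 mm + 25.04 mm = 91.74 mm; the sum is limited to 1 decimal place (3 s.f.).
Carrying full precision, 91.74 × 8.318 = 763.09332 mm; 8.318 has 4 s.f., so the result keeps min(3, 4) = 3 s.f.
Rounded to 3 significant figures: 763 mm.

763 mm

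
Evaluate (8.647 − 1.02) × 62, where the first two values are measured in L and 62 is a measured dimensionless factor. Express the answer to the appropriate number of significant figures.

4.7 × 10^2 L

8.647 L − 1.02 L = 7.627 L; the difference is limited to 2 decimal places (3 s.f.).
Carrying full precision, 7.627 × 62 = 472.874 L; 62 has 2 s.f., so the result keeps min(3, 2) = 2 s.f.
Rounded to 2 significant figures: 4.7 × 10^2 L.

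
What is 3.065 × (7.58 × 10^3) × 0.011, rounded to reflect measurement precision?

3.065 × (7.58 × 10^3) × 0.011 = 255.5597
Multiplication/division keeps the fewest significant figures: 3.065 → 4 s.f., 7.58 × 10^3 → 3 s.f., 0.011 → 2 s.f.; limit is 2.
Rounded to 2 significant figures: 2.6 × 10^2.

2.6 × 10^2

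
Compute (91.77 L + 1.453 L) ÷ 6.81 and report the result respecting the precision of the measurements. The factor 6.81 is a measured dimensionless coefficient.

13.7 L

91.77 L + 1.453 L = 93.223 L; the sum is limited to 2 decimal places (4 s.f.).
Carrying full precision, 93.223 ÷ 6.81 = 13.689133627… L; 6.81 has 3 s.f., so the result keeps min(4, 3) = 3 s.f.
Rounded to 3 significant figures: 13.7 L.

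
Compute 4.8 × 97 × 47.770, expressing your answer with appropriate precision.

2.2 × 10⁴

4.8 × 97 × 47.770 = 22241.712
Multiplication/division keeps the fewest significant figures: 4.8 → 2 s.f., 97 → 2 s.f., 47.770 → 5 s.f.; limit is 2.
Rounded to 2 significant figures: 2.2 × 10⁴.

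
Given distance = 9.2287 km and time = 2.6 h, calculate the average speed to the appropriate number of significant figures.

3.5 km/h

average speed = 9.2287 km ÷ 2.6 h = 3.5495 km/h.
9.2287 has 5 significant figures; 2.6 has 2.
Division/multiplication keeps the fewest: 2 significant figures.
Rounded: 3.5 km/h.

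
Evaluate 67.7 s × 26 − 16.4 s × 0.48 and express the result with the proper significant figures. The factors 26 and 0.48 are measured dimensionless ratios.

67.7 × 26 = 1760.2 → 1.8 × 10^3 s (2 s.f., last digit at the 10^2 place).
16.4 × 0.48 = 7.872 → 7.9 s (2 s.f., last digit at the 10^-1 place).
Difference: 1752.328 s; keep the coarser place, 10^2.
Result: 1.8 × 10^3 s.

1.8 × 10^3 s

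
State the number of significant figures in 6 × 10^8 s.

1

6 × 10^8: in scientific notation every digit of the coefficient is significant.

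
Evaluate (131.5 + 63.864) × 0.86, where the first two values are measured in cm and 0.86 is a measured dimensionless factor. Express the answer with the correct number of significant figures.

1.7 × 10^2 cm

131.5 cm + 63.864 cm = 195.364 cm; the sum is limited to 1 decimal place (4 s.f.).
Carrying full precision, 195.364 × 0.86 = 168.01304 cm; 0.86 has 2 s.f., so the result keeps min(4, 2) = 2 s.f.
Rounded to 2 significant figures: 1.7 × 10^2 cm.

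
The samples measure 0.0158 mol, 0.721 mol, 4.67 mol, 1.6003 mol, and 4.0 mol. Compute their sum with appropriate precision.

11.0 mol

0.0158 mol + 0.721 mol + 4.67 mol + 1.6003 mol + 4.0 mol = 11.0071 mol.
Addition/subtraction keeps the fewest decimal places: 0.0158 → 4 decimal places, 0.721 → 3 decimal places, 4.67 → 2 decimal places, 1.6003 → 4 decimal places, 4.0 → 1 decimal place; limit is 1.
Rounded to 1 decimal place: 11.0 mol.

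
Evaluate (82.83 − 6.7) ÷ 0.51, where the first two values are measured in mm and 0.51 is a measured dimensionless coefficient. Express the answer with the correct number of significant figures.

1.5 × 10² mm

82.83 mm − 6.7 mm = 76.13 mm; the difference is limited to 1 decimal place (3 s.f.).
Carrying full precision, 76.13 ÷ 0.51 = 149.274509804… mm; 0.51 has 2 s.f., so the result keeps min(3, 2) = 2 s.f.
Rounded to 2 significant figures: 1.5 × 10² mm.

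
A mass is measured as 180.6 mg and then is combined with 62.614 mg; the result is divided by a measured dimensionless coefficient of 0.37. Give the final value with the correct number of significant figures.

6.6 × 10² mg

180.6 mg + 62.614 mg = 243.214 mg; the sum is limited to 1 decimal place (4 s.f.).
Carrying full precision, 243.214 ÷ 0.37 = 657.335135135… mg; 0.37 has 2 s.f., so the result keeps min(4, 2) = 2 s.f.
Rounded to 2 significant figures: 6.6 × 10² mg.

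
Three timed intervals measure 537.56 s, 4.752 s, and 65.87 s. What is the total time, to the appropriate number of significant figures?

537.56 s + 4.752 s + 65.87 s = 608.182 s.
Addition/subtraction keeps the fewest decimal places: 537.56 → 2 decimal places, 4.752 → 3 decimal places, 65.87 → 2 decimal places; limit is 2.
Rounded to 2 decimal places: 608.18 s.

608.18 s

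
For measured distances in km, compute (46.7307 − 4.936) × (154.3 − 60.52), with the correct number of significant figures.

3.92 × 10^3 km²

46.7307 − 4.936 = 41.7947, limited to 3 d.p. → 5 s.f.; 154.3 − 60.52 = 93.78, limited to 1 d.p. → 3 s.f.
Carrying full precision, 41.7947 × 93.78 = 3919.506966; keep min(5, 3) = 3 s.f.
Rounded to 3 significant figures: 3.92 × 10^3 km².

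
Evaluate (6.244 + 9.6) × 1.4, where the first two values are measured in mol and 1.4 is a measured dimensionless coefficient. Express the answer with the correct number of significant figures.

6.244 mol + 9.6 mol = 15.844 mol; the sum is limited to 1 decimal place (3 s.f.).
Carrying full precision, 15.844 × 1.4 = 22.1816 mol; 1.4 has 2 s.f., so the result keeps min(3, 2) = 2 s.f.
Rounded to 2 significant figures: 22 mol.

22 mol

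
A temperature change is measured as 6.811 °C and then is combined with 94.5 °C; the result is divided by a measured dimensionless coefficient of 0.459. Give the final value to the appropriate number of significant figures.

6.811 °C + 94.5 °C = 101.311 °C; the sum is limited to 1 decimal place (4 s.f.).
Carrying full precision, 101.311 ÷ 0.459 = 220.721132898… °C; 0.459 has 3 s.f., so the result keeps min(4, 3) = 3 s.f.
Rounded to 3 significant figures: 221 °C.

221 °C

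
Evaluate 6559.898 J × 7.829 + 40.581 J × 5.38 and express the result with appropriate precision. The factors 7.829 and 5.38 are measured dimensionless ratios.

6559.898 × 7.829 = 51357.441442 → 5.136 × 10^4 J (4 s.f., last digit at the 10^1 place).
40.581 × 5.38 = 218.32578 → 218 J (3 s.f., last digit at the 10^0 place).
Sum: 51575.767222 J; keep the coarser place, 10^1.
Result: 5.158 × 10^4 J.

5.158 × 10^4 J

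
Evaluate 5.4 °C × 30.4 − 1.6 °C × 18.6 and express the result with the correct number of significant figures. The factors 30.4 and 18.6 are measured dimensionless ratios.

1.3 × 10^2 °C

5.4 × 30.4 = 164.16 → 1.6 × 10^2 °C (2 s.f., last digit at the 10^1 place).
1.6 × 18.6 = 29.76 → 3.0 × 10^1 °C (2 s.f., last digit at the 10^0 place).
Difference: 134.4 °C; keep the coarser place, 10^1.
Result: 1.3 × 10^2 °C.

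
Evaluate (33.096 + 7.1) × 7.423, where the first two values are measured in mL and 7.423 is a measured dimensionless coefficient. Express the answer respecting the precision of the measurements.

33.096 mL + 7.1 mL = 40.196 mL; the sum is limited to 1 decimal place (3 s.f.).
Carrying full precision, 40.196 × 7.423 = 298.374908 mL; 7.423 has 4 s.f., so the result keeps min(3, 4) = 3 s.f.
Rounded to 3 significant figures: 298 mL.

298 mL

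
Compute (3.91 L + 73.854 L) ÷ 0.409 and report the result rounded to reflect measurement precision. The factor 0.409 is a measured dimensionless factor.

1.90 × 10^2 L

3.91 L + 73.854 L = 77.764 L; the sum is limited to 2 decimal places (4 s.f.).
Carrying full precision, 77.764 ÷ 0.409 = 190.13202934… L; 0.409 has 3 s.f., so the result keeps min(4, 3) = 3 s.f.
Rounded to 3 significant figures: 1.90 × 10^2 L.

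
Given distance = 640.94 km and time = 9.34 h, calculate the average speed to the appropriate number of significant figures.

68.6 km/h

average speed = 640.94 km ÷ 9.34 h = 68.6231263383… km/h.
640.94 has 5 significant figures; 9.34 has 3.
Division/multiplication keeps the fewest: 3 significant figures.
Rounded: 68.6 km/h.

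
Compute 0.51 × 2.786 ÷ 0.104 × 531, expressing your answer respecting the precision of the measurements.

0.51 × 2.786 ÷ 0.104 × 531 = 7254.58326923…
Multiplication/division keeps the fewest significant figures: 0.51 → 2 s.f., 2.786 → 4 s.f., 0.104 → 3 s.f., 531 → 3 s.f.; limit is 2.
Rounded to 2 significant figures: 7.3 × 10^3.

7.3 × 10^3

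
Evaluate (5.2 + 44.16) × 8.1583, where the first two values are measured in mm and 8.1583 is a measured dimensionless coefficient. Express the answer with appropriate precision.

5.2 mm + 44.16 mm = 49.36 mm; the sum is limited to 1 decimal place (3 s.f.).
Carrying full precision, 49.36 × 8.1583 = 402.693688 mm; 8.1583 has 5 s.f., so the result keeps min(3, 5) = 3 s.f.
Rounded to 3 significant figures: 403 mm.

403 mm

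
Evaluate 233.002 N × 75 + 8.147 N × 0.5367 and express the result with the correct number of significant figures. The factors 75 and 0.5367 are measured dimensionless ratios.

1.7 × 10^4 N

233.002 × 75 = 17475.15 → 1.7 × 10^4 N (2 s.f., last digit at the 10^3 place).
8.147 × 0.5367 = 4.3724949 → 4.372 N (4 s.f., last digit at the 10^-3 place).
Sum: 17479.5224949 N; keep the coarser place, 10^3.
Result: 1.7 × 10^4 N.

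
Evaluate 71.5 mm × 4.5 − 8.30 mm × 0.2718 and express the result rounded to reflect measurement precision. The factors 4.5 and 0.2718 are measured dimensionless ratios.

71.5 × 4.5 = 321.75 → 3.2 × 10² mm (2 s.f., last digit at the 10^1 place).
8.30 × 0.2718 = 2.25594 → 2.26 mm (3 s.f., last digit at the 10^-2 place).
Difference: 319.49406 mm; keep the coarser place, 10^1.
Result: 3.2 × 10² mm.

3.2 × 10² mm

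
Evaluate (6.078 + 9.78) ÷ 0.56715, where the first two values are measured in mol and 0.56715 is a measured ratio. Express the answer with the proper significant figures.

27.96 mol

6.078 mol + 9.78 mol = 15.858 mol; the sum is limited to 2 decimal places (4 s.f.).
Carrying full precision, 15.858 ÷ 0.56715 = 27.9608569162… mol; 0.56715 has 5 s.f., so the result keeps min(4, 5) = 4 s.f.
Rounded to 4 significant figures: 27.96 mol.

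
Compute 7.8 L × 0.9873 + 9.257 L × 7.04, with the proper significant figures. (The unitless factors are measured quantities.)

7.8 × 0.9873 = 7.70094 → 7.7 L (2 s.f., last digit at the 10^-1 place).
9.257 × 7.04 = 65.16928 → 65.2 L (3 s.f., last digit at the 10^-1 place).
Sum: 72.87022 L; keep the coarser place, 10^-1.
Result: 72.9 L.

72.9 L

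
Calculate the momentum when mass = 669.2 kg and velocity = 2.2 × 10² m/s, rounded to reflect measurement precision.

1.5 × 10⁵ kg·m/s

momentum = 669.2 kg × 2.2 × 10² m/s = 147224 kg·m/s.
669.2 has 4 significant figures; 2.2 × 10² has 2.
Division/multiplication keeps the fewest: 2 significant figures.
Rounded: 1.5 × 10⁵ kg·m/s.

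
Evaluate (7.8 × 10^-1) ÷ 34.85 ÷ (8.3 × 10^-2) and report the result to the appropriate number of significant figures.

(7.8 × 10^-1) ÷ 34.85 ÷ (8.3 × 10^-2) = 0.269658260013…
Multiplication/division keeps the fewest significant figures: 7.8 × 10^-1 → 2 s.f., 34.85 → 4 s.f., 8.3 × 10^-2 → 2 s.f.; limit is 2.
Rounded to 2 significant figures: 0.27.

0.27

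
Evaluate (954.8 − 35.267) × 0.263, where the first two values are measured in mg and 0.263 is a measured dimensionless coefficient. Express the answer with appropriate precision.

242 mg

954.8 mg − 35.267 mg = 919.533 mg; the difference is limited to 1 decimal place (4 s.f.).
Carrying full precision, 919.533 × 0.263 = 241.837179 mg; 0.263 has 3 s.f., so the result keeps min(4, 3) = 3 s.f.
Rounded to 3 significant figures: 242 mg.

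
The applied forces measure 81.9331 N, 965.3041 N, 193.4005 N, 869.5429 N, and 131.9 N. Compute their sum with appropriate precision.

2242.1 N

81.9331 N + 965.3041 N + 193.4005 N + 869.5429 N + 131.9 N = 2242.0806 N.
Addition/subtraction keeps the fewest decimal places: 81.9331 → 4 decimal places, 965.3041 → 4 decimal places, 193.4005 → 4 decimal places, 869.5429 → 4 decimal places, 131.9 → 1 decimal place; limit is 1.
Rounded to 1 decimal place: 2242.1 N.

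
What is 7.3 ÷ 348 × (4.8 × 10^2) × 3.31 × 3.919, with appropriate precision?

7.3 ÷ 348 × (4.8 × 10^2) × 3.31 × 3.919 = 130.613513103…
Multiplication/division keeps the fewest significant figures: 7.3 → 2 s.f., 348 → 3 s.f., 4.8 × 10^2 → 2 s.f., 3.31 → 3 s.f., 3.919 → 4 s.f.; limit is 2.
Rounded to 2 significant figures: 1.3 × 10^2.

1.3 × 10^2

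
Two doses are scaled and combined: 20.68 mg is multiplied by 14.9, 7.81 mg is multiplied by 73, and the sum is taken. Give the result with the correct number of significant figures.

20.68 × 14.9 = 308.132 → 308 mg (3 s.f., last digit at the 10^0 place).
7.81 × 73 = 570.13 → 5.7 × 10² mg (2 s.f., last digit at the 10^1 place).
Sum: 878.262 mg; keep the coarser place, 10^1.
Result: 8.8 × 10² mg.

8.8 × 10² mg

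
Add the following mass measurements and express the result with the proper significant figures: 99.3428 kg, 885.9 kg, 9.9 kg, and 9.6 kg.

99.3428 kg + 885.9 kg + 9.9 kg + 9.6 kg = 1004.7428 kg.
Addition/subtraction keeps the fewest decimal places: 99.3428 → 4 decimal places, 885.9 → 1 decimal place, 9.9 → 1 decimal place, 9.6 → 1 decimal place; limit is 1.
Rounded to 1 decimal place: 1004.7 kg.

1004.7 kg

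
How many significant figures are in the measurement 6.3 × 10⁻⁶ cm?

6.3 × 10⁻⁶: in scientific notation every digit of the coefficient is significant.

2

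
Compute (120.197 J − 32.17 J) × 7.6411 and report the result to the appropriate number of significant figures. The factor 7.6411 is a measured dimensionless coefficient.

120.197 J − 32.17 J = 88.027 J; the difference is limited to 2 decimal places (4 s.f.).
Carrying full precision, 88.027 × 7.6411 = 672.6231097 J; 7.6411 has 5 s.f., so the result keeps min(4, 5) = 4 s.f.
Rounded to 4 significant figures: 672.6 J.

672.6 J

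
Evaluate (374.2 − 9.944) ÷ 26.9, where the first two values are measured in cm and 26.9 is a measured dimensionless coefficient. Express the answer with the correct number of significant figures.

374.2 cm − 9.944 cm = 364.256 cm; the difference is limited to 1 decimal place (4 s.f.).
Carrying full precision, 364.256 ÷ 26.9 = 13.5411152416… cm; 26.9 has 3 s.f., so the result keeps min(4, 3) = 3 s.f.
Rounded to 3 significant figures: 13.5 cm.

13.5 cm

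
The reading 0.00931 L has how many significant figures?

0.00931: leading zeros are not significant.

3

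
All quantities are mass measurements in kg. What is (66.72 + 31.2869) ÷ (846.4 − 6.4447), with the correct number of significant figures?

0.1167

66.72 + 31.2869 = 98.0069, limited to 2 d.p. → 4 s.f.; 846.4 − 6.4447 = 839.9553, limited to 1 d.p. → 4 s.f.
Carrying full precision, 98.0069 ÷ 839.9553 = 0.116681090053…; keep min(4, 4) = 4 s.f.
Rounded to 4 significant figures: 0.1167.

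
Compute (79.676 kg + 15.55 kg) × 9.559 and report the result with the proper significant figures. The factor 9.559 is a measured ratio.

79.676 kg + 15.55 kg = 95.226 kg; the sum is limited to 2 decimal places (4 s.f.).
Carrying full precision, 95.226 × 9.559 = 910.265334 kg; 9.559 has 4 s.f., so the result keeps min(4, 4) = 4 s.f.
Rounded to 4 significant figures: 910.3 kg.

910.3 kg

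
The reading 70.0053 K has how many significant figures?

70.0053: zeros between nonzero digits are significant.

6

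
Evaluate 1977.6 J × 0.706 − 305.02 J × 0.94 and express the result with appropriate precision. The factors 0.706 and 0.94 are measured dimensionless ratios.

1977.6 × 0.706 = 1396.1856 → 1.40 × 10³ J (3 s.f., last digit at the 10^1 place).
305.02 × 0.94 = 286.7188 → 2.9 × 10² J (2 s.f., last digit at the 10^1 place).
Difference: 1109.4668 J; keep the coarser place, 10^1.
Result: 1.11 × 10³ J.

1.11 × 10³ J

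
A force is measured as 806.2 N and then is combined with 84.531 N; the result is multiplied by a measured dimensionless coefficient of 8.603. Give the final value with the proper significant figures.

806.2 N + 84.531 N = 890.731 N; the sum is limited to 1 decimal place (4 s.f.).
Carrying full precision, 890.731 × 8.603 = 7662.958793 N; 8.603 has 4 s.f., so the result keeps min(4, 4) = 4 s.f.
Rounded to 4 significant figures: 7663 N.

7663 N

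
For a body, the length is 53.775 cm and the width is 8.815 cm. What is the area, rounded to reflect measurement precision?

474.0 cm²

area = 53.775 cm × 8.815 cm = 474.026625 cm².
53.775 has 5 significant figures; 8.815 has 4.
Division/multiplication keeps the fewest: 4 significant figures.
Rounded: 474.0 cm².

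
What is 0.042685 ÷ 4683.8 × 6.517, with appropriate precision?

5.939 × 10^-5

0.042685 ÷ 4683.8 × 6.517 = 0.000059391550664…
Multiplication/division keeps the fewest significant figures: 0.042685 → 5 s.f., 4683.8 → 5 s.f., 6.517 → 4 s.f.; limit is 4.
Rounded to 4 significant figures: 5.939 × 10^-5.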